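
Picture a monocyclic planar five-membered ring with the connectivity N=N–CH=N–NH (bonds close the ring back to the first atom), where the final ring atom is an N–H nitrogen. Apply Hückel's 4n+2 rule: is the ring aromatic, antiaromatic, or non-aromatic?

The p orbitals form a continuous loop: the double-bond atoms are sp², each contributing one p electron; the doubly-bonded nitrogens are pyridine-type — their lone pairs lie in the ring plane, leaving one electron in the p orbital; the pyrrole-type nitrogen donates its lone pair from the p orbital. The ring is fully conjugated.
Tallying contributions gives 2 × 2 = 4 from the double-bond units + 2 from the NH atom = 6.
With 6 π electrons (n = 1), the Hückel 4n+2 condition holds.

Aromatic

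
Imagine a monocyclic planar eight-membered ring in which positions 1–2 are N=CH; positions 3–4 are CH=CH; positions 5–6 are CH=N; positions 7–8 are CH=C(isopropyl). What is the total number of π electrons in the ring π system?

Check conjugation: the double-bond atoms are sp², each contributing one p electron; each =N– nitrogen is pyridine-type (lone pair in the sp² plane, one electron in the p orbital) — every position has a p orbital, so the cyclic π system is continuous.
Tallying contributions gives 4 × 2 = 8 from the 4 double-bond units.

8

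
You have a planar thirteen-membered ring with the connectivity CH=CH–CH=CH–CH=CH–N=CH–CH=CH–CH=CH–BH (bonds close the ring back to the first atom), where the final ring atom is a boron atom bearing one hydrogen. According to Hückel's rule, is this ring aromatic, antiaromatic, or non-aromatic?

Antiaromatic

Every ring atom contributes a p orbital perpendicular to the ring (the double-bond atoms are sp², each contributing one p electron; the doubly-bonded nitrogens are pyridine-type — their lone pairs lie in the ring plane, leaving one electron in the p orbital; the boron has an empty p orbital), so the π system is cyclic and fully conjugated.
Tallying contributions gives 6 × 2 = 12 from the double-bond units + 0 from the BH atom = 12.
12 = 4(3); a planar, fully conjugated 4n system is antiaromatic.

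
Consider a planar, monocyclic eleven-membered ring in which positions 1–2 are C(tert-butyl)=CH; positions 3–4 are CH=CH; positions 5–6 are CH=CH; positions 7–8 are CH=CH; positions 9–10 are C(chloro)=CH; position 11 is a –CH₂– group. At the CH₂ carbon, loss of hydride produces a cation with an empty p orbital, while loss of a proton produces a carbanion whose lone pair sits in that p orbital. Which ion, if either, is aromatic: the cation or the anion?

Both ions have a continuous loop of p orbitals — each ring atom is sp².
Cation: 5 × 2 + 0 = 10 π electrons → 4(2)+2, aromatic.
Anion: 5 × 2 + 2 = 12 π electrons → 4(3), antiaromatic.

The cation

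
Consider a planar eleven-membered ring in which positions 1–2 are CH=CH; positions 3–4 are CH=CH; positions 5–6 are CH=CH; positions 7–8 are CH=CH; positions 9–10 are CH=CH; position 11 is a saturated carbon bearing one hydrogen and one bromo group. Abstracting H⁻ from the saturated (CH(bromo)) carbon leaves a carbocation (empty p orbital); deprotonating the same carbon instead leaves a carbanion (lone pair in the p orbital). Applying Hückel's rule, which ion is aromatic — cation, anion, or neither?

The cation

Once that carbon is sp², every ring atom has a p orbital and both ions are fully conjugated.
Cation: 5 × 2 + 0 = 10 π electrons → 4(2)+2, aromatic.
Anion: 5 × 2 + 2 = 12 π electrons → 4(3), antiaromatic.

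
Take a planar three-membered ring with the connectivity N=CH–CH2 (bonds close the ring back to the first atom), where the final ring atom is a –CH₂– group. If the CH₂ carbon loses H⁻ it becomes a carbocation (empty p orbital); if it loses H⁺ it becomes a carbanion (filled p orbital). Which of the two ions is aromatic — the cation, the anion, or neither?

Both ions have a continuous loop of p orbitals — each ring atom is sp².
Cation: 1 × 2 + 0 = 2 π electrons → 4(0)+2, aromatic.
Anion: 1 × 2 + 2 = 4 π electrons → 4(1), antiaromatic.

The cation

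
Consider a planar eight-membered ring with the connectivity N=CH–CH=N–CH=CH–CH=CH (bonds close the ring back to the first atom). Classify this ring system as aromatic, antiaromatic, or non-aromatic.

The p orbitals form a continuous loop: every atom in a ring double bond is sp² and brings one electron to the p orbital; each sp² =N– keeps its lone pair in-plane and puts one electron into the π system. The ring is fully conjugated.
π-electron count: 4 × 2 = 8 from the 4 double-bond units.
8 is a 4n count (n = 2), so the planar conjugated ring is antiaromatic.

Antiaromatic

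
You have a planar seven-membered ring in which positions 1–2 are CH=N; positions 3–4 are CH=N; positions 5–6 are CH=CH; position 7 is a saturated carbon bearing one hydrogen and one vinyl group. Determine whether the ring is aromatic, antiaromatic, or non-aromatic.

Non-aromatic

The CH(vinyl) position has four σ bonds — that saturated carbon is sp³ and has no p orbital in the ring π system — so the cyclic conjugation is interrupted.
A ring that is not fully conjugated cannot be aromatic or antiaromatic regardless of its π-electron count.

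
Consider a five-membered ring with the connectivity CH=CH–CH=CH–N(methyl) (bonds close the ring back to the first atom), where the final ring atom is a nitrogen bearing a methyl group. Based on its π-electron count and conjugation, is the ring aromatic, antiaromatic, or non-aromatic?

Every ring atom contributes a p orbital perpendicular to the ring (the double-bond atoms are sp², each contributing one p electron; the pyrrole-type nitrogen donates its lone pair from the p orbital), so the π system is cyclic and fully conjugated.
Tallying contributions gives 2 × 2 = 4 from the double-bond units + 2 from the N(methyl) atom = 6.
Since 6 = 4·1 + 2, the ring meets the 4n+2 criterion.

Aromatic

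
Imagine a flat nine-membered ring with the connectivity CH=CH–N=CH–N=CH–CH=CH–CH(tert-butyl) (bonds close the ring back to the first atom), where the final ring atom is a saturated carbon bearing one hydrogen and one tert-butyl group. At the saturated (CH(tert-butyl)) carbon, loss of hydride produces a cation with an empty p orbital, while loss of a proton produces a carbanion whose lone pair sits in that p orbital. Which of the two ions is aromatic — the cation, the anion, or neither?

Both ions have a continuous loop of p orbitals — each ring atom is sp².
Cation: 4 × 2 + 0 = 8 π electrons → 4(2), antiaromatic.
Anion: 4 × 2 + 2 = 10 π electrons → 4(2)+2, aromatic.

The anion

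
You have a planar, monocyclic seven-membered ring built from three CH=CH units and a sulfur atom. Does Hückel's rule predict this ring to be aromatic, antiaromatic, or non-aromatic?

Antiaromatic

The p orbitals form a continuous loop: the double-bond atoms are sp², each contributing one p electron; the sulfur donates one lone pair from its p orbital. The ring is fully conjugated.
Counting π electrons: 3 × 2 = 6 from the double-bond units + 2 from the S atom = 8.
8 = 4(2); a planar, fully conjugated 4n system is antiaromatic.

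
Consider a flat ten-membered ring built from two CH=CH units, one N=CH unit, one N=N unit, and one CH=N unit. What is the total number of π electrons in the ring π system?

The p orbitals form a continuous loop: the double-bond atoms are sp², each contributing one p electron; the doubly-bonded nitrogens are pyridine-type — their lone pairs lie in the ring plane, leaving one electron in the p orbital. The ring is fully conjugated.
π-electron count: 5 × 2 = 10 from the 5 double-bond units.

10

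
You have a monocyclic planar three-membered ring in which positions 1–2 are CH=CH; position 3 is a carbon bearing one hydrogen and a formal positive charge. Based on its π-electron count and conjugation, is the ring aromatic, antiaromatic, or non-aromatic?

Aromatic

Check conjugation: the double-bond atoms are sp², each contributing one p electron; the carbocation has an empty p orbital — every position has a p orbital, so the cyclic π system is continuous.
Adding the contributions, 1 × 2 = 2 from the double-bond unit + 0 from the CH(+) atom = 2.
2 = 4(0) + 2, which satisfies Hückel's 4n+2 rule.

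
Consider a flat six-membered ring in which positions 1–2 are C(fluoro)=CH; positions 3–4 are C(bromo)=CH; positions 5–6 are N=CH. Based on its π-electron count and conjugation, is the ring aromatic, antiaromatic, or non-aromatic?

Every ring atom contributes a p orbital perpendicular to the ring (each doubly-bonded ring atom is sp² with one p-orbital electron; each sp² =N– keeps its lone pair in-plane and puts one electron into the π system), so the π system is cyclic and fully conjugated.
π-electron count: 3 × 2 = 6 from the 3 double-bond units.
6 = 4(1) + 2, which satisfies Hückel's 4n+2 rule.

Aromatic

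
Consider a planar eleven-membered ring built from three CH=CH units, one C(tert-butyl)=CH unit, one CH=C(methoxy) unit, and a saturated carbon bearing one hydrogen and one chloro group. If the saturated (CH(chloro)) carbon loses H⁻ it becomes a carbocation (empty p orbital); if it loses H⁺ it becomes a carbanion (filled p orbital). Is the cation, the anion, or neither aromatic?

The cation

In both ions every ring atom is sp² and contributes a p orbital, so both rings are fully conjugated.
Cation: 5 × 2 + 0 = 10 π electrons → 4(2)+2, aromatic.
Anion: 5 × 2 + 2 = 12 π electrons → 4(3), antiaromatic.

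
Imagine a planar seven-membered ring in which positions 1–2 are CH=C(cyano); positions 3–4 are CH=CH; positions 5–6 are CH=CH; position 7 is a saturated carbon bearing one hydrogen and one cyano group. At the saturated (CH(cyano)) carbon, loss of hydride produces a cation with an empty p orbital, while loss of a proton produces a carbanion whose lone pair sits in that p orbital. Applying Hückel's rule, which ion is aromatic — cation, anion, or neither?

In either ion the ring is fully conjugated: every atom, including the new sp² carbon, supplies a p orbital.
Cation: 3 × 2 + 0 = 6 π electrons → 4(1)+2, aromatic.
Anion: 3 × 2 + 2 = 8 π electrons → 4(2), antiaromatic.

The cation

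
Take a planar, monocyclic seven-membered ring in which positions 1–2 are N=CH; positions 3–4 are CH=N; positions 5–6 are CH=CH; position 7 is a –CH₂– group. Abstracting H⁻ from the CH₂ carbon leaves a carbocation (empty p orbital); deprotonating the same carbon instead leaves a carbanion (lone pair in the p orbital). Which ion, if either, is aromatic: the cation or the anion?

In both ions every ring atom is sp² and contributes a p orbital, so both rings are fully conjugated.
Cation: 3 × 2 + 0 = 6 π electrons → 4(1)+2, aromatic.
Anion: 3 × 2 + 2 = 8 π electrons → 4(2), antiaromatic.

The cation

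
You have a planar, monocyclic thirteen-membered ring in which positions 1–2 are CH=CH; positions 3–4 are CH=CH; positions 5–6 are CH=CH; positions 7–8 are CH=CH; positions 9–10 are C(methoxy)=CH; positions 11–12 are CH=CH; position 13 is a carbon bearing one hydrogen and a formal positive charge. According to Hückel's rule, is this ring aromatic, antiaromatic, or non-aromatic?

The p orbitals form a continuous loop: each doubly-bonded ring atom is sp² with one p-orbital electron; the carbocation has an empty p orbital. The ring is fully conjugated.
Tallying contributions gives 6 × 2 = 12 from the double-bond units + 0 from the CH(+) atom = 12.
A 4n π count (12, n = 3) in a planar conjugated ring means antiaromatic.

Antiaromatic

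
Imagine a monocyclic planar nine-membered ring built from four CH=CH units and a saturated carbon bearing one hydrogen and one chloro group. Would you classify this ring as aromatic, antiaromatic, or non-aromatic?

The CH(chloro) carbon is saturated: that saturated carbon is sp³ and has no p orbital in the ring π system. Conjugation is not continuous around the ring.
Hückel's rule only applies to fully conjugated rings, so this one is simply non-aromatic.

Non-aromatic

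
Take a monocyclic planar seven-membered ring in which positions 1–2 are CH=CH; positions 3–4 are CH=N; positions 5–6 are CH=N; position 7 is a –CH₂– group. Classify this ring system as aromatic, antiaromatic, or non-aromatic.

Non-aromatic

Because the tetrahedral CH₂ carbon is sp³ and has no p orbital in the ring π system at the CH2 position, the π system cannot extend all the way around the ring.
Broken conjugation rules out both aromaticity and antiaromaticity.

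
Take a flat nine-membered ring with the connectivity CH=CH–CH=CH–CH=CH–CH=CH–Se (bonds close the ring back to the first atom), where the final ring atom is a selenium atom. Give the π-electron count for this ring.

10

All ring atoms are sp² and supply a p orbital to the ring (every atom in a ring double bond is sp² and brings one electron to the p orbital; the selenium donates one lone pair from its p orbital); the conjugation is uninterrupted.
Adding the contributions, 4 × 2 = 8 from the double-bond units + 2 from the Se atom = 10.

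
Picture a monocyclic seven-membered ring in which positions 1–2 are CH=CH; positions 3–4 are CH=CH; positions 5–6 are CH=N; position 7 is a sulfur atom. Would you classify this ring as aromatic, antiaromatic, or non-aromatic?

Check conjugation: the double-bond atoms are sp², each contributing one p electron; the doubly-bonded nitrogens are pyridine-type — their lone pairs lie in the ring plane, leaving one electron in the p orbital; the sulfur donates one lone pair from its p orbital — every position has a p orbital, so the cyclic π system is continuous.
π-electron count: 3 × 2 = 6 from the double-bond units + 2 from the S atom = 8.
With 8 = 4·2 π electrons, Hückel's rule classifies the planar ring as antiaromatic.

Antiaromatic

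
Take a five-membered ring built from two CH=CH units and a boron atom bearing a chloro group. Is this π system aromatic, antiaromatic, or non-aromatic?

Every ring atom contributes a p orbital perpendicular to the ring (every atom in a ring double bond is sp² and brings one electron to the p orbital; the boron has an empty p orbital), so the π system is cyclic and fully conjugated.
Tallying contributions gives 2 × 2 = 4 from the double-bond units + 0 from the B(chloro) atom = 4.
A 4n π count (4, n = 1) in a planar conjugated ring means antiaromatic.

Antiaromatic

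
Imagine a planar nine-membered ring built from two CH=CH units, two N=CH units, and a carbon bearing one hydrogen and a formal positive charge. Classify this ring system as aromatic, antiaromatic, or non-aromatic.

Antiaromatic

The p orbitals form a continuous loop: each doubly-bonded ring atom is sp² with one p-orbital electron; the doubly-bonded nitrogens are pyridine-type — their lone pairs lie in the ring plane, leaving one electron in the p orbital; the carbocation has an empty p orbital. The ring is fully conjugated.
Counting π electrons: 4 × 2 = 8 from the double-bond units + 0 from the CH(+) atom = 8.
With 8 = 4·2 π electrons, Hückel's rule classifies the planar ring as antiaromatic.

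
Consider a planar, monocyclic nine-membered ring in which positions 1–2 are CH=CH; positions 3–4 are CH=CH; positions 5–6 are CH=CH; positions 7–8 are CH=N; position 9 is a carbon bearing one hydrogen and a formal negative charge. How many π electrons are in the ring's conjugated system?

10

Check conjugation: the double-bond atoms are sp², each contributing one p electron; the doubly-bonded nitrogens are pyridine-type — their lone pairs lie in the ring plane, leaving one electron in the p orbital; the carbanion's lone pair occupies the p orbital — every position has a p orbital, so the cyclic π system is continuous.
Counting π electrons: 4 × 2 = 8 from the double-bond units + 2 from the CH(-) atom = 10.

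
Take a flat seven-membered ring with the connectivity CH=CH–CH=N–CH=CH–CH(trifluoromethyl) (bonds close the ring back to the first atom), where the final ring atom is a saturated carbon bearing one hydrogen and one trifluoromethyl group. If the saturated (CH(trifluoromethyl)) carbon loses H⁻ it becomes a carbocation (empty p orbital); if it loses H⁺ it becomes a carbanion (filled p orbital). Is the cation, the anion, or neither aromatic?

The cation

Both ions have a continuous loop of p orbitals — each ring atom is sp².
Cation: 3 × 2 + 0 = 6 π electrons → 4(1)+2, aromatic.
Anion: 3 × 2 + 2 = 8 π electrons → 4(2), antiaromatic.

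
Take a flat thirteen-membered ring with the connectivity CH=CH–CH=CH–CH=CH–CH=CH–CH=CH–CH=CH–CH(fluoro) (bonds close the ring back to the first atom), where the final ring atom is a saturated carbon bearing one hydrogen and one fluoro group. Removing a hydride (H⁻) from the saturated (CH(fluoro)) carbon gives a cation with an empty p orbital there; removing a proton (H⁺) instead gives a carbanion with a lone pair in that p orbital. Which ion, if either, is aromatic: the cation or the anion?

The anion

Once that carbon is sp², every ring atom has a p orbital and both ions are fully conjugated.
Cation: 6 × 2 + 0 = 12 π electrons → 4(3), antiaromatic.
Anion: 6 × 2 + 2 = 14 π electrons → 4(3)+2, aromatic.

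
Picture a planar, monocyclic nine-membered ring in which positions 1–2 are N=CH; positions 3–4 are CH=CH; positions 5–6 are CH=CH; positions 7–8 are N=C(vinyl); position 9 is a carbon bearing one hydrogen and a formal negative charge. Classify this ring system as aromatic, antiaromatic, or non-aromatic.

The p orbitals form a continuous loop: every atom in a ring double bond is sp² and brings one electron to the p orbital; the doubly-bonded nitrogens are pyridine-type — their lone pairs lie in the ring plane, leaving one electron in the p orbital; the carbanion's lone pair occupies the p orbital. The ring is fully conjugated.
π-electron count: 4 × 2 = 8 from the double-bond units + 2 from the CH(-) atom = 10.
That gives a 4n+2 count (10, n = 2).

Aromatic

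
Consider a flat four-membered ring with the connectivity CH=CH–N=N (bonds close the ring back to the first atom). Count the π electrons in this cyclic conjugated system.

The p orbitals form a continuous loop: every atom in a ring double bond is sp² and brings one electron to the p orbital; the doubly-bonded nitrogens are pyridine-type — their lone pairs lie in the ring plane, leaving one electron in the p orbital. The ring is fully conjugated.
Adding the contributions, 2 × 2 = 4 from the 2 double-bond units.

4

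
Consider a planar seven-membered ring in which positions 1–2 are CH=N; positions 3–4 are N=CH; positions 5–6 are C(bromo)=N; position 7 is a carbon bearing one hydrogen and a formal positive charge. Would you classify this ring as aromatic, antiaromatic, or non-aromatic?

Aromatic

The p orbitals form a continuous loop: every atom in a ring double bond is sp² and brings one electron to the p orbital; the doubly-bonded nitrogens are pyridine-type — their lone pairs lie in the ring plane, leaving one electron in the p orbital; the carbocation has an empty p orbital. The ring is fully conjugated.
Tallying contributions gives 3 × 2 = 6 from the double-bond units + 0 from the CH(+) atom = 6.
6 = 4(1) + 2, which satisfies Hückel's 4n+2 rule.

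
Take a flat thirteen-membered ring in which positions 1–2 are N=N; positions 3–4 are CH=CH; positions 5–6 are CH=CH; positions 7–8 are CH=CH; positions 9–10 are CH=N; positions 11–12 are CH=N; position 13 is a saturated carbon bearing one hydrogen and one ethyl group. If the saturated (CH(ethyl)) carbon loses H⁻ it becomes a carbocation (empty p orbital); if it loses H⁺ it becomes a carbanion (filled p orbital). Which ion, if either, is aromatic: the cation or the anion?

The anion

Once that carbon is sp², every ring atom has a p orbital and both ions are fully conjugated.
Cation: 6 × 2 + 0 = 12 π electrons → 4(3), antiaromatic.
Anion: 6 × 2 + 2 = 14 π electrons → 4(3)+2, aromatic.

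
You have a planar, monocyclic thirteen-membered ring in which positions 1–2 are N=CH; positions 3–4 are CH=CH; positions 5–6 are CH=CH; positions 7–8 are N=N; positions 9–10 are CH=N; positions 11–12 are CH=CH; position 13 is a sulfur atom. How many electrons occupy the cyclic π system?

14

The p orbitals form a continuous loop: the double-bond atoms are sp², each contributing one p electron; each =N– nitrogen is pyridine-type (lone pair in the sp² plane, one electron in the p orbital); the sulfur donates one lone pair from its p orbital. The ring is fully conjugated.
Counting π electrons: 6 × 2 = 12 from the double-bond units + 2 from the S atom = 14.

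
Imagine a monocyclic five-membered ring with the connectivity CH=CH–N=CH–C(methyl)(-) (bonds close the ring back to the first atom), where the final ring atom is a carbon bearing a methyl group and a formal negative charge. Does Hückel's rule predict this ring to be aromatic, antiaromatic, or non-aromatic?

Aromatic

The p orbitals form a continuous loop: each doubly-bonded ring atom is sp² with one p-orbital electron; the doubly-bonded nitrogens are pyridine-type — their lone pairs lie in the ring plane, leaving one electron in the p orbital; the carbanion's lone pair occupies the p orbital. The ring is fully conjugated.
π-electron count: 2 × 2 = 4 from the double-bond units + 2 from the C(methyl)(-) atom = 6.
That gives a 4n+2 count (6, n = 1).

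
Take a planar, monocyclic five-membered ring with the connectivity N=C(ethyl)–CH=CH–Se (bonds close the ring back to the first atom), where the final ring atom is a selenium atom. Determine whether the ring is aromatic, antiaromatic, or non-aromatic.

All ring atoms are sp² and supply a p orbital to the ring (every atom in a ring double bond is sp² and brings one electron to the p orbital; the doubly-bonded nitrogens are pyridine-type — their lone pairs lie in the ring plane, leaving one electron in the p orbital; the selenium donates one lone pair from its p orbital); the conjugation is uninterrupted.
Tallying contributions gives 2 × 2 = 4 from the double-bond units + 2 from the Se atom = 6.
6 = 4(1) + 2, which satisfies Hückel's 4n+2 rule.

Aromatic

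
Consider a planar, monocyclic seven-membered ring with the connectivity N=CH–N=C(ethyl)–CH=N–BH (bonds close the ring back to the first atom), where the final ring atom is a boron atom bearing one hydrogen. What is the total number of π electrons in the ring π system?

The p orbitals form a continuous loop: every atom in a ring double bond is sp² and brings one electron to the p orbital; each =N– nitrogen is pyridine-type (lone pair in the sp² plane, one electron in the p orbital); the boron has an empty p orbital. The ring is fully conjugated.
π-electron count: 3 × 2 = 6 from the double-bond units + 0 from the BH atom = 6.

6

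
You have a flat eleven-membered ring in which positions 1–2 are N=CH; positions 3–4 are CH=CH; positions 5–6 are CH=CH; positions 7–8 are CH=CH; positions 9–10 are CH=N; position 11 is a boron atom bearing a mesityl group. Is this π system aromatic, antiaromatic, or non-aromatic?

Aromatic

Check conjugation: the double-bond atoms are sp², each contributing one p electron; each =N– nitrogen is pyridine-type (lone pair in the sp² plane, one electron in the p orbital); the boron has an empty p orbital — every position has a p orbital, so the cyclic π system is continuous.
Counting π electrons: 5 × 2 = 10 from the double-bond units + 0 from the B(mesityl) atom = 10.
That gives a 4n+2 count (10, n = 2).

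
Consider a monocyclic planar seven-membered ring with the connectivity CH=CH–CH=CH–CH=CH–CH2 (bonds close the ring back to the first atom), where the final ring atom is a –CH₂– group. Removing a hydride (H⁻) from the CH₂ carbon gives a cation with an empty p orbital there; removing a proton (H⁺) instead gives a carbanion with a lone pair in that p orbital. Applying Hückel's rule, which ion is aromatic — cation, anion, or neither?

In either ion the ring is fully conjugated: every atom, including the new sp² carbon, supplies a p orbital.
Cation: 3 × 2 + 0 = 6 π electrons → 4(1)+2, aromatic.
Anion: 3 × 2 + 2 = 8 π electrons → 4(2), antiaromatic.

The cation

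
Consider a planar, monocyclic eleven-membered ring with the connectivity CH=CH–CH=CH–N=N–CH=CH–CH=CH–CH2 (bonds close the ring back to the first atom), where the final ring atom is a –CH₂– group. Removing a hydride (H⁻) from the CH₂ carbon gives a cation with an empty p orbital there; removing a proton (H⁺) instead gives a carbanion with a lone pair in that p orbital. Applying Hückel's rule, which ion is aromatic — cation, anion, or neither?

In either ion the ring is fully conjugated: every atom, including the new sp² carbon, supplies a p orbital.
Cation: 5 × 2 + 0 = 10 π electrons → 4(2)+2, aromatic.
Anion: 5 × 2 + 2 = 12 π electrons → 4(3), antiaromatic.

The cation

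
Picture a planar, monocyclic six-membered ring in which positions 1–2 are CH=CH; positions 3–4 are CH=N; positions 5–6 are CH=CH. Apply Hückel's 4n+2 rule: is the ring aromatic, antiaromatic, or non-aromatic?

Check conjugation: each doubly-bonded ring atom is sp² with one p-orbital electron; each =N– nitrogen is pyridine-type (lone pair in the sp² plane, one electron in the p orbital) — every position has a p orbital, so the cyclic π system is continuous.
Adding the contributions, 3 × 2 = 6 from the 3 double-bond units.
That gives a 4n+2 count (6, n = 1).

Aromatic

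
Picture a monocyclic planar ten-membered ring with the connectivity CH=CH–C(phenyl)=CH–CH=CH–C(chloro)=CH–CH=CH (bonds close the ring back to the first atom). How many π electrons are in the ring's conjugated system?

10

Every ring atom contributes a p orbital perpendicular to the ring (every atom in a ring double bond is sp² and brings one electron to the p orbital), so the π system is cyclic and fully conjugated.
Tallying contributions gives 5 × 2 = 10 from the 5 double-bond units.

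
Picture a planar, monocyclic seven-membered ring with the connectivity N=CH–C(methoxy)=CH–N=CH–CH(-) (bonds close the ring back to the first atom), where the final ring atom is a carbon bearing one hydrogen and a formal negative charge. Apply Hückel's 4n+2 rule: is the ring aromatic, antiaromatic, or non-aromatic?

Every ring atom contributes a p orbital perpendicular to the ring (each doubly-bonded ring atom is sp² with one p-orbital electron; each =N– nitrogen is pyridine-type (lone pair in the sp² plane, one electron in the p orbital); the carbanion's lone pair occupies the p orbital), so the π system is cyclic and fully conjugated.
π-electron count: 3 × 2 = 6 from the double-bond units + 2 from the CH(-) atom = 8.
A 4n π count (8, n = 2) in a planar conjugated ring means antiaromatic.

Antiaromatic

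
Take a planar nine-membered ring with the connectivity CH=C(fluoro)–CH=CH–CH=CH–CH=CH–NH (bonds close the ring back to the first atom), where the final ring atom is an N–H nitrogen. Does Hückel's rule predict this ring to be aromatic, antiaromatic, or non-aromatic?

Aromatic

All ring atoms are sp² and supply a p orbital to the ring (each doubly-bonded ring atom is sp² with one p-orbital electron; the pyrrole-type nitrogen donates its lone pair from the p orbital); the conjugation is uninterrupted.
Counting π electrons: 4 × 2 = 8 from the double-bond units + 2 from the NH atom = 10.
10 = 4(2) + 2, which satisfies Hückel's 4n+2 rule.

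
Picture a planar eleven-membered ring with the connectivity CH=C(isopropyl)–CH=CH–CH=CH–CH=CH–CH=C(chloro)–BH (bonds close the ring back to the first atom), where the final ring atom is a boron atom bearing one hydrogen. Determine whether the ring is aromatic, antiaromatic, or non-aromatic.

Aromatic

Every ring atom contributes a p orbital perpendicular to the ring (every atom in a ring double bond is sp² and brings one electron to the p orbital; the boron has an empty p orbital), so the π system is cyclic and fully conjugated.
π-electron count: 5 × 2 = 10 from the double-bond units + 0 from the BH atom = 10.
10 = 4(2) + 2, which satisfies Hückel's 4n+2 rule.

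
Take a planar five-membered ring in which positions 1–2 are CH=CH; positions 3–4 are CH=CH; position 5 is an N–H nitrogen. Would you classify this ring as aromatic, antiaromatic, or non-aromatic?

The p orbitals form a continuous loop: each doubly-bonded ring atom is sp² with one p-orbital electron; the pyrrole-type nitrogen donates its lone pair from the p orbital. The ring is fully conjugated.
Tallying contributions gives 2 × 2 = 4 from the double-bond units + 2 from the NH atom = 6.
6 = 4(1) + 2, which satisfies Hückel's 4n+2 rule.

Aromatic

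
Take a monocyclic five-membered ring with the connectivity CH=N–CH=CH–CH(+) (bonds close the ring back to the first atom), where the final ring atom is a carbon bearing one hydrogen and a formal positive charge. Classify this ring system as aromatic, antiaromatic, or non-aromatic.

All ring atoms are sp² and supply a p orbital to the ring (the double-bond atoms are sp², each contributing one p electron; each =N– nitrogen is pyridine-type (lone pair in the sp² plane, one electron in the p orbital); the carbocation has an empty p orbital); the conjugation is uninterrupted.
Tallying contributions gives 2 × 2 = 4 from the double-bond units + 0 from the CH(+) atom = 4.
4 = 4(1); a planar, fully conjugated 4n system is antiaromatic.

Antiaromatic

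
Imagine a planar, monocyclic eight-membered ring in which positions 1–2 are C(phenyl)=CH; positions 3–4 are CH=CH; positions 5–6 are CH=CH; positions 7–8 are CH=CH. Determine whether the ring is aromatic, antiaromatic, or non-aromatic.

Antiaromatic

The p orbitals form a continuous loop: the double-bond atoms are sp², each contributing one p electron. The ring is fully conjugated.
Adding the contributions, 4 × 2 = 8 from the 4 double-bond units.
A 4n π count (8, n = 2) in a planar conjugated ring means antiaromatic.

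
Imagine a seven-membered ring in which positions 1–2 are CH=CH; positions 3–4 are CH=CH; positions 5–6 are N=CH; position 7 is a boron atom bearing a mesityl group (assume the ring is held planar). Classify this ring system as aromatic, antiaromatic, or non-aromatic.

The p orbitals form a continuous loop: the double-bond atoms are sp², each contributing one p electron; each =N– nitrogen is pyridine-type (lone pair in the sp² plane, one electron in the p orbital); the boron has an empty p orbital. The ring is fully conjugated.
π-electron count: 3 × 2 = 6 from the double-bond units + 0 from the B(mesityl) atom = 6.
With 6 π electrons (n = 1), the Hückel 4n+2 condition holds.

Aromatic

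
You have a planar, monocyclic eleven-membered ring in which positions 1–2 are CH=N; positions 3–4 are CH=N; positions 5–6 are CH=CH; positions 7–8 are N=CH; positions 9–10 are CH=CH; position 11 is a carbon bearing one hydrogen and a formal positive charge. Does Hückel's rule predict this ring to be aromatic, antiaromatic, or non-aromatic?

All ring atoms are sp² and supply a p orbital to the ring (the double-bond atoms are sp², each contributing one p electron; the doubly-bonded nitrogens are pyridine-type — their lone pairs lie in the ring plane, leaving one electron in the p orbital; the carbocation has an empty p orbital); the conjugation is uninterrupted.
Tallying contributions gives 5 × 2 = 10 from the double-bond units + 0 from the CH(+) atom = 10.
With 10 π electrons (n = 2), the Hückel 4n+2 condition holds.

Aromatic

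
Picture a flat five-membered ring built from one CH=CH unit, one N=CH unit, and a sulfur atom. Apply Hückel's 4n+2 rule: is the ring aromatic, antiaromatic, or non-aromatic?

Aromatic

All ring atoms are sp² and supply a p orbital to the ring (the double-bond atoms are sp², each contributing one p electron; each sp² =N– keeps its lone pair in-plane and puts one electron into the π system; the sulfur donates one lone pair from its p orbital); the conjugation is uninterrupted.
Adding the contributions, 2 × 2 = 4 from the double-bond units + 2 from the S atom = 6.
That gives a 4n+2 count (6, n = 1).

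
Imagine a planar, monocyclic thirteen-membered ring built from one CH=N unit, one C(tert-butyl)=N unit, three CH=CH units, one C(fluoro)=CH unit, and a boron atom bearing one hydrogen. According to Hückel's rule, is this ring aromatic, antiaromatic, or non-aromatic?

Antiaromatic

Every ring atom contributes a p orbital perpendicular to the ring (the double-bond atoms are sp², each contributing one p electron; the doubly-bonded nitrogens are pyridine-type — their lone pairs lie in the ring plane, leaving one electron in the p orbital; the boron has an empty p orbital), so the π system is cyclic and fully conjugated.
π-electron count: 6 × 2 = 12 from the double-bond units + 0 from the BH atom = 12.
A 4n π count (12, n = 3) in a planar conjugated ring means antiaromatic.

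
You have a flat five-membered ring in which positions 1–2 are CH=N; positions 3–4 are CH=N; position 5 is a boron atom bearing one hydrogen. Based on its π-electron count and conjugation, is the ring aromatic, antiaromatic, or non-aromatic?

Every ring atom contributes a p orbital perpendicular to the ring (each doubly-bonded ring atom is sp² with one p-orbital electron; each sp² =N– keeps its lone pair in-plane and puts one electron into the π system; the boron has an empty p orbital), so the π system is cyclic and fully conjugated.
Tallying contributions gives 2 × 2 = 4 from the double-bond units + 0 from the BH atom = 4.
A 4n π count (4, n = 1) in a planar conjugated ring means antiaromatic.

Antiaromatic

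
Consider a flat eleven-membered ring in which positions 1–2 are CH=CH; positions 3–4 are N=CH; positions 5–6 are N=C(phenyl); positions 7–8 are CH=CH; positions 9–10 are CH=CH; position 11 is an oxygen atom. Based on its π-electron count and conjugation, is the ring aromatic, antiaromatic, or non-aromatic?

Antiaromatic

Every ring atom contributes a p orbital perpendicular to the ring (each doubly-bonded ring atom is sp² with one p-orbital electron; each sp² =N– keeps its lone pair in-plane and puts one electron into the π system; the oxygen donates one lone pair from its p orbital), so the π system is cyclic and fully conjugated.
Adding the contributions, 5 × 2 = 10 from the double-bond units + 2 from the O atom = 12.
12 is a 4n count (n = 3), so the planar conjugated ring is antiaromatic.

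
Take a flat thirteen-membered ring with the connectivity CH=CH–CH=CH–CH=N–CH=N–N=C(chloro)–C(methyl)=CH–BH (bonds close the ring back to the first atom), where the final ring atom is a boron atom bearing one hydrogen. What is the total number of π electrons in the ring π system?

12

All ring atoms are sp² and supply a p orbital to the ring (each doubly-bonded ring atom is sp² with one p-orbital electron; each =N– nitrogen is pyridine-type (lone pair in the sp² plane, one electron in the p orbital); the boron has an empty p orbital); the conjugation is uninterrupted.
Adding the contributions, 6 × 2 = 12 from the double-bond units + 0 from the BH atom = 12.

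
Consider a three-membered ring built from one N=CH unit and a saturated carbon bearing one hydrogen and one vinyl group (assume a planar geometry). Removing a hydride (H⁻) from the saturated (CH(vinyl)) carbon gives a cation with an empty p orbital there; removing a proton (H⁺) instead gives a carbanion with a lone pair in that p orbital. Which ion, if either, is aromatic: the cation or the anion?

The cation

Both ions have a continuous loop of p orbitals — each ring atom is sp².
Cation: 1 × 2 + 0 = 2 π electrons → 4(0)+2, aromatic.
Anion: 1 × 2 + 2 = 4 π electrons → 4(1), antiaromatic.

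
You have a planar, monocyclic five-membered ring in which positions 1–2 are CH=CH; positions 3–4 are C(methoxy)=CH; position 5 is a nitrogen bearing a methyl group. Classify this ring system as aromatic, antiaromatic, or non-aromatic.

Aromatic

The p orbitals form a continuous loop: every atom in a ring double bond is sp² and brings one electron to the p orbital; the pyrrole-type nitrogen donates its lone pair from the p orbital. The ring is fully conjugated.
π-electron count: 2 × 2 = 4 from the double-bond units + 2 from the N(methyl) atom = 6.
6 = 4(1) + 2, which satisfies Hückel's 4n+2 rule.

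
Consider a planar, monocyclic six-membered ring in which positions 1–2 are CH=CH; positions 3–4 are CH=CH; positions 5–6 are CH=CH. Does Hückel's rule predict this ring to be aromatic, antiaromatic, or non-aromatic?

All ring atoms are sp² and supply a p orbital to the ring (each doubly-bonded ring atom is sp² with one p-orbital electron); the conjugation is uninterrupted.
π-electron count: 3 × 2 = 6 from the 3 double-bond units.
6 = 4(1) + 2, which satisfies Hückel's 4n+2 rule.

Aromatic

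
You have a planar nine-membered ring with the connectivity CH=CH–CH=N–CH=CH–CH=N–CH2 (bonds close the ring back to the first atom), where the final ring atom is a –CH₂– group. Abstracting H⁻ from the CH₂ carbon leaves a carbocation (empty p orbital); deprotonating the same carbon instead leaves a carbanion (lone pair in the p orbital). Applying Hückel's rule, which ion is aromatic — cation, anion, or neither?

The anion

In both ions every ring atom is sp² and contributes a p orbital, so both rings are fully conjugated.
Cation: 4 × 2 + 0 = 8 π electrons → 4(2), antiaromatic.
Anion: 4 × 2 + 2 = 10 π electrons → 4(2)+2, aromatic.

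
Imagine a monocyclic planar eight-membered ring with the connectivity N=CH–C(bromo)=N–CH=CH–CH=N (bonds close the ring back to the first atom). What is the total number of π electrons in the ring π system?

8

All ring atoms are sp² and supply a p orbital to the ring (the double-bond atoms are sp², each contributing one p electron; the doubly-bonded nitrogens are pyridine-type — their lone pairs lie in the ring plane, leaving one electron in the p orbital); the conjugation is uninterrupted.
Counting π electrons: 4 × 2 = 8 from the 4 double-bond units.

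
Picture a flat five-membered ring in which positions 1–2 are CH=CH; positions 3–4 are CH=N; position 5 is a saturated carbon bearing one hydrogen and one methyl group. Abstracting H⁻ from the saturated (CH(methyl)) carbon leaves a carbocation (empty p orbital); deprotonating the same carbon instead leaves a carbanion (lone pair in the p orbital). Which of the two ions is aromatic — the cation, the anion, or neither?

In either ion the ring is fully conjugated: every atom, including the new sp² carbon, supplies a p orbital.
Cation: 2 × 2 + 0 = 4 π electrons → 4(1), antiaromatic.
Anion: 2 × 2 + 2 = 6 π electrons → 4(1)+2, aromatic.

The anion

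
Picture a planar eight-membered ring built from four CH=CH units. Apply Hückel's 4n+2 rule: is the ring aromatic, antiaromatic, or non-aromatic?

Antiaromatic

Check conjugation: each doubly-bonded ring atom is sp² with one p-orbital electron — every position has a p orbital, so the cyclic π system is continuous.
π-electron count: 4 × 2 = 8 from the 4 double-bond units.
A 4n π count (8, n = 2) in a planar conjugated ring means antiaromatic.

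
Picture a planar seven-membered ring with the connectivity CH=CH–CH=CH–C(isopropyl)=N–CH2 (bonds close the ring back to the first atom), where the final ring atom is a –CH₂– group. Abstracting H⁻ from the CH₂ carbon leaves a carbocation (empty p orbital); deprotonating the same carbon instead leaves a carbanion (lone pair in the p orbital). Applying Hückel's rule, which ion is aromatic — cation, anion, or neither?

In both ions every ring atom is sp² and contributes a p orbital, so both rings are fully conjugated.
Cation: 3 × 2 + 0 = 6 π electrons → 4(1)+2, aromatic.
Anion: 3 × 2 + 2 = 8 π electrons → 4(2), antiaromatic.

The cation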